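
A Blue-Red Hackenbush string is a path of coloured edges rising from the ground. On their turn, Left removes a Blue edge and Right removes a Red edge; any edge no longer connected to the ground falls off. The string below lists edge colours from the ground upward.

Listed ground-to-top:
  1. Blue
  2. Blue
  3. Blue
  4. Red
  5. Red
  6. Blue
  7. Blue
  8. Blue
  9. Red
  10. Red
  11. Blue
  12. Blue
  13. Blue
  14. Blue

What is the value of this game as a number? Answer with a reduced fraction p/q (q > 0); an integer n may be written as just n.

5023/2048

edge 1 of 14 (Blue): { 0 | none } => 1
edge 2 of 14 (Blue): { 0; 1 | none } => 2
edge 3 of 14 (Blue): { 0; 1; 2 | none } => 3
edge 4 of 14 (Red): { 0; 1; 2 | 3 } => 5/2
edge 5 of 14 (Red): { 0; 1; 2 | 5/2; 3 } => 9/4
edge 6 of 14 (Blue): { 0; 1; 2; 9/4 | 5/2; 3 } => 19/8
edge 7 of 14 (Blue): { 0; 1; 2; 9/4; 19/8 | 5/2; 3 } => 39/16
edge 8 of 14 (Blue): { 0; 1; 2; 9/4; 19/8; 39/16 | 5/2; 3 } => 79/32
edge 9 of 14 (Red): { 0; 1; 2; 9/4; 19/8; 39/16 | 79/32; 5/2; 3 } => 157/64
edge 10 of 14 (Red): { 0; 1; 2; 9/4; 19/8; 39/16 | 157/64; 79/32; 5/2; 3 } => 313/128
edge 11 of 14 (Blue): { 0; 1; 2; 9/4; 19/8; 39/16; 313/128 | 157/64; 79/32; 5/2; 3 } => 627/256
edge 12 of 14 (Blue): { 0; 1; 2; 9/4; 19/8; 39/16; 313/128; 627/256 | 157/64; 79/32; 5/2; 3 } => 1255/512
edge 13 of 14 (Blue): { 0; 1; 2; 9/4; 19/8; 39/16; 313/128; 627/256; 1255/512 | 157/64; 79/32; 5/2; 3 } => 2511/1024
edge 14 of 14 (Blue): { 0; 1; 2; 9/4; 19/8; 39/16; 313/128; 627/256; 1255/512; 2511/1024 | 157/64; 79/32; 5/2; 3 } => 5023/2048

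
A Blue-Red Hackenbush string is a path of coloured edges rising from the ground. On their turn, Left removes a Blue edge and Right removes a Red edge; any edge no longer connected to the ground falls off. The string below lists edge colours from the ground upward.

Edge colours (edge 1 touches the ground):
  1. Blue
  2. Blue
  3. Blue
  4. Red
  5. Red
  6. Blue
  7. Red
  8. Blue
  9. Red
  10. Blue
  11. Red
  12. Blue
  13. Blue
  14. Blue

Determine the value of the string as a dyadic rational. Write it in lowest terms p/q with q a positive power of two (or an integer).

value_1 [B]  L=[0]  R=[·]  → 1
value_2 [BB]  L=[0; 1]  R=[·]  → 2
value_3 [BBB]  L=[0; 1; 2]  R=[·]  → 3
value_4 [BBBR]  L=[0; 1; 2]  R=[3]  → 5/2
value_5 [BBBRR]  L=[0; 1; 2]  R=[5/2; 3]  → 9/4
value_6 [BBBRRB]  L=[0; 1; 2; 9/4]  R=[5/2; 3]  → 19/8
value_7 [BBBRRBR]  L=[0; 1; 2; 9/4]  R=[19/8; 5/2; 3]  → 37/16
value_8 [BBBRRBRB]  L=[0; 1; 2; 9/4; 37/16]  R=[19/8; 5/2; 3]  → 75/32
value_9 [BBBRRBRBR]  L=[0; 1; 2; 9/4; 37/16]  R=[75/32; 19/8; 5/2; 3]  → 149/64
value_10 [BBBRRBRBRB]  L=[0; 1; 2; 9/4; 37/16; 149/64]  R=[75/32; 19/8; 5/2; 3]  → 299/128
value_11 [BBBRRBRBRBR]  L=[0; 1; 2; 9/4; 37/16; 149/64]  R=[299/128; 75/32; 19/8; 5/2; 3]  → 597/256
value_12 [BBBRRBRBRBRB]  L=[0; 1; 2; 9/4; 37/16; 149/64; 597/256]  R=[299/128; 75/32; 19/8; 5/2; 3]  → 1195/512
value_13 [BBBRRBRBRBRBB]  L=[0; 1; 2; 9/4; 37/16; 149/64; 597/256; 1195/512]  R=[299/128; 75/32; 19/8; 5/2; 3]  → 2391/1024
value_14 [BBBRRBRBRBRBBB]  L=[0; 1; 2; 9/4; 37/16; 149/64; 597/256; 1195/512; 2391/1024]  R=[299/128; 75/32; 19/8; 5/2; 3]  → 4783/2048

4783/2048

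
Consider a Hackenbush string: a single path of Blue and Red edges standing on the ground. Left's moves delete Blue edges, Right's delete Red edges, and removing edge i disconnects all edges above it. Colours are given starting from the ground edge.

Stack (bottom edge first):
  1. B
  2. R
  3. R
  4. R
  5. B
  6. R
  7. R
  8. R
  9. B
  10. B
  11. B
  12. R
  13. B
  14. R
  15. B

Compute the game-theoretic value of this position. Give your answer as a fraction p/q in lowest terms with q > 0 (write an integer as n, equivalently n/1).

2283/16384

1 of 15 · B · max L 0 · min R +∞ -> 1
2 of 15 · BR · max L 0 · min R 1 -> 1/2
3 of 15 · BRR · max L 0 · min R 1/2 -> 1/4
4 of 15 · BRRR · max L 0 · min R 1/4 -> 1/8
5 of 15 · BRRRB · max L 1/8 · min R 1/4 -> 3/16
6 of 15 · BRRRBR · max L 1/8 · min R 3/16 -> 5/32
7 of 15 · BRRRBRR · max L 1/8 · min R 5/32 -> 9/64
8 of 15 · BRRRBRRR · max L 1/8 · min R 9/64 -> 17/128
9 of 15 · BRRRBRRRB · max L 17/128 · min R 9/64 -> 35/256
10 of 15 · BRRRBRRRBB · max L 35/256 · min R 9/64 -> 71/512
11 of 15 · BRRRBRRRBBB · max L 71/512 · min R 9/64 -> 143/1024
12 of 15 · BRRRBRRRBBBR · max L 71/512 · min R 143/1024 -> 285/2048
13 of 15 · BRRRBRRRBBBRB · max L 285/2048 · min R 143/1024 -> 571/4096
14 of 15 · BRRRBRRRBBBRBR · max L 285/2048 · min R 571/4096 -> 1141/8192
15 of 15 · BRRRBRRRBBBRBRB · max L 1141/8192 · min R 571/4096 -> 2283/16384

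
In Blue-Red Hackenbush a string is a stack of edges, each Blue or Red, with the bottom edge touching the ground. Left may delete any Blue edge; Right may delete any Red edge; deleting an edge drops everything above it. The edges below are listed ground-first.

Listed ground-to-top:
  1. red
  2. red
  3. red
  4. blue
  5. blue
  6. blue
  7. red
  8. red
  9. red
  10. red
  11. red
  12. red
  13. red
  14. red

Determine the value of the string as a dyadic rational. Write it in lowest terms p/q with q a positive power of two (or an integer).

-4607/2048

edge 1 of 14 (red): {  | 0 } => -1
edge 2 of 14 (red): {  | -1 0 } => -2
edge 3 of 14 (red): {  | -2 -1 0 } => -3
edge 4 of 14 (blue): { -3 | -2 -1 0 } => -5/2
edge 5 of 14 (blue): { -3 -5/2 | -2 -1 0 } => -9/4
edge 6 of 14 (blue): { -3 -5/2 -9/4 | -2 -1 0 } => -17/8
edge 7 of 14 (red): { -3 -5/2 -9/4 | -17/8 -2 -1 0 } => -35/16
edge 8 of 14 (red): { -3 -5/2 -9/4 | -35/16 -17/8 -2 -1 0 } => -71/32
edge 9 of 14 (red): { -3 -5/2 -9/4 | -71/32 -35/16 -17/8 -2 -1 0 } => -143/64
edge 10 of 14 (red): { -3 -5/2 -9/4 | -143/64 -71/32 -35/16 -17/8 -2 -1 0 } => -287/128
edge 11 of 14 (red): { -3 -5/2 -9/4 | -287/128 -143/64 -71/32 -35/16 -17/8 -2 -1 0 } => -575/256
edge 12 of 14 (red): { -3 -5/2 -9/4 | -575/256 -287/128 -143/64 -71/32 -35/16 -17/8 -2 -1 0 } => -1151/512
edge 13 of 14 (red): { -3 -5/2 -9/4 | -1151/512 -575/256 -287/128 -143/64 -71/32 -35/16 -17/8 -2 -1 0 } => -2303/1024
edge 14 of 14 (red): { -3 -5/2 -9/4 | -2303/1024 -1151/512 -575/256 -287/128 -143/64 -71/32 -35/16 -17/8 -2 -1 0 } => -4607/2048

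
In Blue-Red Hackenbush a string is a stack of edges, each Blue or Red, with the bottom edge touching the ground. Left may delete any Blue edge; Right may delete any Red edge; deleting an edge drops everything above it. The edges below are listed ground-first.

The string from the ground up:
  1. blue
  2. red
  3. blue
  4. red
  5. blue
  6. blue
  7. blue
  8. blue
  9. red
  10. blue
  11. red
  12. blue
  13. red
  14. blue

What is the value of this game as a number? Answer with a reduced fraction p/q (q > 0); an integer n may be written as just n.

6059/8192

Recurse on prefixes of the 14-edge string blue red blue red blue blue blue blue red blue red blue red blue:
step 1: add blue to get b; options L={ 0 } R={ (no moves) } -> 1
step 2: add red to get br; options L={ 0 } R={ 1 } -> 1/2
step 3: add blue to get brb; options L={ 0, 1/2 } R={ 1 } -> 3/4
step 4: add red to get brbr; options L={ 0, 1/2 } R={ 3/4, 1 } -> 5/8
step 5: add blue to get brbrb; options L={ 0, 1/2, 5/8 } R={ 3/4, 1 } -> 11/16
step 6: add blue to get brbrbb; options L={ 0, 1/2, 5/8, 11/16 } R={ 3/4, 1 } -> 23/32
step 7: add blue to get brbrbbb; options L={ 0, 1/2, 5/8, 11/16, 23/32 } R={ 3/4, 1 } -> 47/64
step 8: add blue to get brbrbbbb; options L={ 0, 1/2, 5/8, 11/16, 23/32, 47/64 } R={ 3/4, 1 } -> 95/128
step 9: add red to get brbrbbbbr; options L={ 0, 1/2, 5/8, 11/16, 23/32, 47/64 } R={ 95/128, 3/4, 1 } -> 189/256
step 10: add blue to get brbrbbbbrb; options L={ 0, 1/2, 5/8, 11/16, 23/32, 47/64, 189/256 } R={ 95/128, 3/4, 1 } -> 379/512
step 11: add red to get brbrbbbbrbr; options L={ 0, 1/2, 5/8, 11/16, 23/32, 47/64, 189/256 } R={ 379/512, 95/128, 3/4, 1 } -> 757/1024
step 12: add blue to get brbrbbbbrbrb; options L={ 0, 1/2, 5/8, 11/16, 23/32, 47/64, 189/256, 757/1024 } R={ 379/512, 95/128, 3/4, 1 } -> 1515/2048
step 13: add red to get brbrbbbbrbrbr; options L={ 0, 1/2, 5/8, 11/16, 23/32, 47/64, 189/256, 757/1024 } R={ 1515/2048, 379/512, 95/128, 3/4, 1 } -> 3029/4096
step 14: add blue to get brbrbbbbrbrbrb; options L={ 0, 1/2, 5/8, 11/16, 23/32, 47/64, 189/256, 757/1024, 3029/4096 } R={ 1515/2048, 379/512, 95/128, 3/4, 1 } -> 6059/8192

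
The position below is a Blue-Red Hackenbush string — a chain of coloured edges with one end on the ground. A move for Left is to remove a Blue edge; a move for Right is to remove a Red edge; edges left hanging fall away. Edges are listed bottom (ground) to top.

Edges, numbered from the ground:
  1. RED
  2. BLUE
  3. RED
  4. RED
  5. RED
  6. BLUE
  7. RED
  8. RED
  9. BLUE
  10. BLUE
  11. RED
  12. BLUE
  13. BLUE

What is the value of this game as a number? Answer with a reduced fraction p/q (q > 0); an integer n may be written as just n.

-3785/4096

1 of 13 · R · max L −∞ · min R 0 ⇒ -1
2 of 13 · RB · max L -1 · min R 0 ⇒ -1/2
3 of 13 · RBR · max L -1 · min R -1/2 ⇒ -3/4
4 of 13 · RBRR · max L -1 · min R -3/4 ⇒ -7/8
5 of 13 · RBRRR · max L -1 · min R -7/8 ⇒ -15/16
6 of 13 · RBRRRB · max L -15/16 · min R -7/8 ⇒ -29/32
7 of 13 · RBRRRBR · max L -15/16 · min R -29/32 ⇒ -59/64
8 of 13 · RBRRRBRR · max L -15/16 · min R -59/64 ⇒ -119/128
9 of 13 · RBRRRBRRB · max L -119/128 · min R -59/64 ⇒ -237/256
10 of 13 · RBRRRBRRBB · max L -237/256 · min R -59/64 ⇒ -473/512
11 of 13 · RBRRRBRRBBR · max L -237/256 · min R -473/512 ⇒ -947/1024
12 of 13 · RBRRRBRRBBRB · max L -947/1024 · min R -473/512 ⇒ -1893/2048
13 of 13 · RBRRRBRRBBRBB · max L -1893/2048 · min R -473/512 ⇒ -3785/4096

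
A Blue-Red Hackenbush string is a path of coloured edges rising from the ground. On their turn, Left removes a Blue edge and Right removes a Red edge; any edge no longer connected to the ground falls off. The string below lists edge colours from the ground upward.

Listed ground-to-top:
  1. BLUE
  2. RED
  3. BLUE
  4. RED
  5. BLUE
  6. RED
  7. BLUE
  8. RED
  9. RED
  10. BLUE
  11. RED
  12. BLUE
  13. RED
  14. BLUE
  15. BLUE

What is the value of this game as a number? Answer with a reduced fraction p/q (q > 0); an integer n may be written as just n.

10839/16384

Build g(s[:k]) for k = 1..15, string s = BLUE RED BLUE RED BLUE RED BLUE RED RED BLUE RED BLUE RED BLUE BLUE.
B: Left { 0 }, Right { none } => simplest 1
BR: Left { 0 }, Right { 1 } => simplest 1/2
BRB: Left { 0, 1/2 }, Right { 1 } => simplest 3/4
BRBR: Left { 0, 1/2 }, Right { 3/4, 1 } => simplest 5/8
BRBRB: Left { 0, 1/2, 5/8 }, Right { 3/4, 1 } => simplest 11/16
BRBRBR: Left { 0, 1/2, 5/8 }, Right { 11/16, 3/4, 1 } => simplest 21/32
BRBRBRB: Left { 0, 1/2, 5/8, 21/32 }, Right { 11/16, 3/4, 1 } => simplest 43/64
BRBRBRBR: Left { 0, 1/2, 5/8, 21/32 }, Right { 43/64, 11/16, 3/4, 1 } => simplest 85/128
BRBRBRBRR: Left { 0, 1/2, 5/8, 21/32 }, Right { 85/128, 43/64, 11/16, 3/4, 1 } => simplest 169/256
BRBRBRBRRB: Left { 0, 1/2, 5/8, 21/32, 169/256 }, Right { 85/128, 43/64, 11/16, 3/4, 1 } => simplest 339/512
BRBRBRBRRBR: Left { 0, 1/2, 5/8, 21/32, 169/256 }, Right { 339/512, 85/128, 43/64, 11/16, 3/4, 1 } => simplest 677/1024
BRBRBRBRRBRB: Left { 0, 1/2, 5/8, 21/32, 169/256, 677/1024 }, Right { 339/512, 85/128, 43/64, 11/16, 3/4, 1 } => simplest 1355/2048
BRBRBRBRRBRBR: Left { 0, 1/2, 5/8, 21/32, 169/256, 677/1024 }, Right { 1355/2048, 339/512, 85/128, 43/64, 11/16, 3/4, 1 } => simplest 2709/4096
BRBRBRBRRBRBRB: Left { 0, 1/2, 5/8, 21/32, 169/256, 677/1024, 2709/4096 }, Right { 1355/2048, 339/512, 85/128, 43/64, 11/16, 3/4, 1 } => simplest 5419/8192
BRBRBRBRRBRBRBB: Left { 0, 1/2, 5/8, 21/32, 169/256, 677/1024, 2709/4096, 5419/8192 }, Right { 1355/2048, 339/512, 85/128, 43/64, 11/16, 3/4, 1 } => simplest 10839/16384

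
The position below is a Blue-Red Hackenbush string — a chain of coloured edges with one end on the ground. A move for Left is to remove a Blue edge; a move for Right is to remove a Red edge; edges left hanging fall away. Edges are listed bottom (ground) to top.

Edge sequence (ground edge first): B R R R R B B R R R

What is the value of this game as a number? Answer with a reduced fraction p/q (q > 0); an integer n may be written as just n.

Build val(s[:k]) for k = 1..10, string s = B R R R R B B R R R.
B: Left { 0 }, Right { — } gives simplest 1
BR: Left { 0 }, Right { 1 } gives simplest 1/2
BRR: Left { 0 }, Right { 1/2; 1 } gives simplest 1/4
BRRR: Left { 0 }, Right { 1/4; 1/2; 1 } gives simplest 1/8
BRRRR: Left { 0 }, Right { 1/8; 1/4; 1/2; 1 } gives simplest 1/16
BRRRRB: Left { 0; 1/16 }, Right { 1/8; 1/4; 1/2; 1 } gives simplest 3/32
BRRRRBB: Left { 0; 1/16; 3/32 }, Right { 1/8; 1/4; 1/2; 1 } gives simplest 7/64
BRRRRBBR: Left { 0; 1/16; 3/32 }, Right { 7/64; 1/8; 1/4; 1/2; 1 } gives simplest 13/128
BRRRRBBRR: Left { 0; 1/16; 3/32 }, Right { 13/128; 7/64; 1/8; 1/4; 1/2; 1 } gives simplest 25/256
BRRRRBBRRR: Left { 0; 1/16; 3/32 }, Right { 25/256; 13/128; 7/64; 1/8; 1/4; 1/2; 1 } gives simplest 49/512

49/512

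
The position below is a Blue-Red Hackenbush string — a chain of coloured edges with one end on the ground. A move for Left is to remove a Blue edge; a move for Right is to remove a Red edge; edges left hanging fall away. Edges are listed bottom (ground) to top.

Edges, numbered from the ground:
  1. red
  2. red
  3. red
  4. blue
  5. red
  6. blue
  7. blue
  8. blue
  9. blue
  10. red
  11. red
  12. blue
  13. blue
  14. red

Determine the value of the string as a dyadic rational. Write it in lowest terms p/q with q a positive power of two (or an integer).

Prefix values for red red red blue red blue blue blue blue red red blue blue red via {L|R} + simplicity:
val(r) = {  | 0 } => -1
val(rr) = {  | -1; 0 } => -2
val(rrr) = {  | -2; -1; 0 } => -3
val(rrrb) = { -3 | -2; -1; 0 } => -5/2
val(rrrbr) = { -3 | -5/2; -2; -1; 0 } => -11/4
val(rrrbrb) = { -3; -11/4 | -5/2; -2; -1; 0 } => -21/8
val(rrrbrbb) = { -3; -11/4; -21/8 | -5/2; -2; -1; 0 } => -41/16
val(rrrbrbbb) = { -3; -11/4; -21/8; -41/16 | -5/2; -2; -1; 0 } => -81/32
val(rrrbrbbbb) = { -3; -11/4; -21/8; -41/16; -81/32 | -5/2; -2; -1; 0 } => -161/64
val(rrrbrbbbbr) = { -3; -11/4; -21/8; -41/16; -81/32 | -161/64; -5/2; -2; -1; 0 } => -323/128
val(rrrbrbbbbrr) = { -3; -11/4; -21/8; -41/16; -81/32 | -323/128; -161/64; -5/2; -2; -1; 0 } => -647/256
val(rrrbrbbbbrrb) = { -3; -11/4; -21/8; -41/16; -81/32; -647/256 | -323/128; -161/64; -5/2; -2; -1; 0 } => -1293/512
val(rrrbrbbbbrrbb) = { -3; -11/4; -21/8; -41/16; -81/32; -647/256; -1293/512 | -323/128; -161/64; -5/2; -2; -1; 0 } => -2585/1024
val(rrrbrbbbbrrbbr) = { -3; -11/4; -21/8; -41/16; -81/32; -647/256; -1293/512 | -2585/1024; -323/128; -161/64; -5/2; -2; -1; 0 } => -5171/2048

-5171/2048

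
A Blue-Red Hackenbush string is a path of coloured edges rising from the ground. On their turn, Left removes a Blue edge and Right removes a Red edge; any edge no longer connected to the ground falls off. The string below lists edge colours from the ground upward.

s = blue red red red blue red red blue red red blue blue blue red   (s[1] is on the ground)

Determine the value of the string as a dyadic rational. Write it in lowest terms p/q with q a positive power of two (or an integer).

value_1 [b]  L=[0]  R=[—]  → 1
value_2 [br]  L=[0]  R=[1]  → 1/2
value_3 [brr]  L=[0]  R=[1/2,1]  → 1/4
value_4 [brrr]  L=[0]  R=[1/4,1/2,1]  → 1/8
value_5 [brrrb]  L=[0,1/8]  R=[1/4,1/2,1]  → 3/16
value_6 [brrrbr]  L=[0,1/8]  R=[3/16,1/4,1/2,1]  → 5/32
value_7 [brrrbrr]  L=[0,1/8]  R=[5/32,3/16,1/4,1/2,1]  → 9/64
value_8 [brrrbrrb]  L=[0,1/8,9/64]  R=[5/32,3/16,1/4,1/2,1]  → 19/128
value_9 [brrrbrrbr]  L=[0,1/8,9/64]  R=[19/128,5/32,3/16,1/4,1/2,1]  → 37/256
value_10 [brrrbrrbrr]  L=[0,1/8,9/64]  R=[37/256,19/128,5/32,3/16,1/4,1/2,1]  → 73/512
value_11 [brrrbrrbrrb]  L=[0,1/8,9/64,73/512]  R=[37/256,19/128,5/32,3/16,1/4,1/2,1]  → 147/1024
value_12 [brrrbrrbrrbb]  L=[0,1/8,9/64,73/512,147/1024]  R=[37/256,19/128,5/32,3/16,1/4,1/2,1]  → 295/2048
value_13 [brrrbrrbrrbbb]  L=[0,1/8,9/64,73/512,147/1024,295/2048]  R=[37/256,19/128,5/32,3/16,1/4,1/2,1]  → 591/4096
value_14 [brrrbrrbrrbbbr]  L=[0,1/8,9/64,73/512,147/1024,295/2048]  R=[591/4096,37/256,19/128,5/32,3/16,1/4,1/2,1]  → 1181/8192

1181/8192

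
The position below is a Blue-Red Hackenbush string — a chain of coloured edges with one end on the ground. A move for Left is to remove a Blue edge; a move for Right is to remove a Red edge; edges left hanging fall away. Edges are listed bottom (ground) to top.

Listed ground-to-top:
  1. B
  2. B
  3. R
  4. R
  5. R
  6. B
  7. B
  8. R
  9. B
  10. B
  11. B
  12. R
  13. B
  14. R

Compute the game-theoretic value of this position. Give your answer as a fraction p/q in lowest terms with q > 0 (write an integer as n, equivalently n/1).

4981/4096

edge 1 of 14 (B): { 0 | — } — 1
edge 2 of 14 (B): { 0; 1 | — } — 2
edge 3 of 14 (R): { 0; 1 | 2 } — 3/2
edge 4 of 14 (R): { 0; 1 | 3/2; 2 } — 5/4
edge 5 of 14 (R): { 0; 1 | 5/4; 3/2; 2 } — 9/8
edge 6 of 14 (B): { 0; 1; 9/8 | 5/4; 3/2; 2 } — 19/16
edge 7 of 14 (B): { 0; 1; 9/8; 19/16 | 5/4; 3/2; 2 } — 39/32
edge 8 of 14 (R): { 0; 1; 9/8; 19/16 | 39/32; 5/4; 3/2; 2 } — 77/64
edge 9 of 14 (B): { 0; 1; 9/8; 19/16; 77/64 | 39/32; 5/4; 3/2; 2 } — 155/128
edge 10 of 14 (B): { 0; 1; 9/8; 19/16; 77/64; 155/128 | 39/32; 5/4; 3/2; 2 } — 311/256
edge 11 of 14 (B): { 0; 1; 9/8; 19/16; 77/64; 155/128; 311/256 | 39/32; 5/4; 3/2; 2 } — 623/512
edge 12 of 14 (R): { 0; 1; 9/8; 19/16; 77/64; 155/128; 311/256 | 623/512; 39/32; 5/4; 3/2; 2 } — 1245/1024
edge 13 of 14 (B): { 0; 1; 9/8; 19/16; 77/64; 155/128; 311/256; 1245/1024 | 623/512; 39/32; 5/4; 3/2; 2 } — 2491/2048
edge 14 of 14 (R): { 0; 1; 9/8; 19/16; 77/64; 155/128; 311/256; 1245/1024 | 2491/2048; 623/512; 39/32; 5/4; 3/2; 2 } — 4981/4096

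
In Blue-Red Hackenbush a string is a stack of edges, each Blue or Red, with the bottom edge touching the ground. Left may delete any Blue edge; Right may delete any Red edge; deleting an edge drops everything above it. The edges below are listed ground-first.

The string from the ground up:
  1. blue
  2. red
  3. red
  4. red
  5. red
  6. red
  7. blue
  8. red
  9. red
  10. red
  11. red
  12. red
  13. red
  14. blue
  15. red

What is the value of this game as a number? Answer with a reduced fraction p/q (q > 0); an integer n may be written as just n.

Build g(s[:k]) for k = 1..15, string s = blue red red red red red blue red red red red red red blue red.
1 of 15 · b · max L 0 · min R +∞ so 1
2 of 15 · br · max L 0 · min R 1 so 1/2
3 of 15 · brr · max L 0 · min R 1/2 so 1/4
4 of 15 · brrr · max L 0 · min R 1/4 so 1/8
5 of 15 · brrrr · max L 0 · min R 1/8 so 1/16
6 of 15 · brrrrr · max L 0 · min R 1/16 so 1/32
7 of 15 · brrrrrb · max L 1/32 · min R 1/16 so 3/64
8 of 15 · brrrrrbr · max L 1/32 · min R 3/64 so 5/128
9 of 15 · brrrrrbrr · max L 1/32 · min R 5/128 so 9/256
10 of 15 · brrrrrbrrr · max L 1/32 · min R 9/256 so 17/512
11 of 15 · brrrrrbrrrr · max L 1/32 · min R 17/512 so 33/1024
12 of 15 · brrrrrbrrrrr · max L 1/32 · min R 33/1024 so 65/2048
13 of 15 · brrrrrbrrrrrr · max L 1/32 · min R 65/2048 so 129/4096
14 of 15 · brrrrrbrrrrrrb · max L 129/4096 · min R 65/2048 so 259/8192
15 of 15 · brrrrrbrrrrrrbr · max L 129/4096 · min R 259/8192 so 517/16384

517/16384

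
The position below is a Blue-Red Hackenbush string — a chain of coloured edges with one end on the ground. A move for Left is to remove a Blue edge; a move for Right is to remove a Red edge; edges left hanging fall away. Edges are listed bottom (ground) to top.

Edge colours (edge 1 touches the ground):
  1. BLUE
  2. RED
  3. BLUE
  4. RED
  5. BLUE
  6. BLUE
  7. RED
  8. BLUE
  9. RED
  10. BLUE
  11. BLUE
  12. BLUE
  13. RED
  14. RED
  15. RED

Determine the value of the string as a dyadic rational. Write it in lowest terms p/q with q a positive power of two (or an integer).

Prefix values for BLUE RED BLUE RED BLUE BLUE RED BLUE RED BLUE BLUE BLUE RED RED RED via {L|R} + simplicity:
B: Left { 0 }, Right {  } => simplest 1
BR: Left { 0 }, Right { 1 } => simplest 1/2
BRB: Left { 0, 1/2 }, Right { 1 } => simplest 3/4
BRBR: Left { 0, 1/2 }, Right { 3/4, 1 } => simplest 5/8
BRBRB: Left { 0, 1/2, 5/8 }, Right { 3/4, 1 } => simplest 11/16
BRBRBB: Left { 0, 1/2, 5/8, 11/16 }, Right { 3/4, 1 } => simplest 23/32
BRBRBBR: Left { 0, 1/2, 5/8, 11/16 }, Right { 23/32, 3/4, 1 } => simplest 45/64
BRBRBBRB: Left { 0, 1/2, 5/8, 11/16, 45/64 }, Right { 23/32, 3/4, 1 } => simplest 91/128
BRBRBBRBR: Left { 0, 1/2, 5/8, 11/16, 45/64 }, Right { 91/128, 23/32, 3/4, 1 } => simplest 181/256
BRBRBBRBRB: Left { 0, 1/2, 5/8, 11/16, 45/64, 181/256 }, Right { 91/128, 23/32, 3/4, 1 } => simplest 363/512
BRBRBBRBRBB: Left { 0, 1/2, 5/8, 11/16, 45/64, 181/256, 363/512 }, Right { 91/128, 23/32, 3/4, 1 } => simplest 727/1024
BRBRBBRBRBBB: Left { 0, 1/2, 5/8, 11/16, 45/64, 181/256, 363/512, 727/1024 }, Right { 91/128, 23/32, 3/4, 1 } => simplest 1455/2048
BRBRBBRBRBBBR: Left { 0, 1/2, 5/8, 11/16, 45/64, 181/256, 363/512, 727/1024 }, Right { 1455/2048, 91/128, 23/32, 3/4, 1 } => simplest 2909/4096
BRBRBBRBRBBBRR: Left { 0, 1/2, 5/8, 11/16, 45/64, 181/256, 363/512, 727/1024 }, Right { 2909/4096, 1455/2048, 91/128, 23/32, 3/4, 1 } => simplest 5817/8192
BRBRBBRBRBBBRRR: Left { 0, 1/2, 5/8, 11/16, 45/64, 181/256, 363/512, 727/1024 }, Right { 5817/8192, 2909/4096, 1455/2048, 91/128, 23/32, 3/4, 1 } => simplest 11633/16384

11633/16384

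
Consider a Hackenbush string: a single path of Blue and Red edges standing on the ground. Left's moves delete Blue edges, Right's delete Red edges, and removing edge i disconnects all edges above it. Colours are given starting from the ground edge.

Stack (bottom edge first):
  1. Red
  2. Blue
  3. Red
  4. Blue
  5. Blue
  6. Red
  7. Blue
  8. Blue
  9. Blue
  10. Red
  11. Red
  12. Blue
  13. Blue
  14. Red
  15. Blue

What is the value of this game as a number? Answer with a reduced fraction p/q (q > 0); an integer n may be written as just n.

-9317/16384

g_1 [R]  L=[none]  R=[0]  gives -1
g_2 [RB]  L=[-1]  R=[0]  gives -1/2
g_3 [RBR]  L=[-1]  R=[-1/2, 0]  gives -3/4
g_4 [RBRB]  L=[-1, -3/4]  R=[-1/2, 0]  gives -5/8
g_5 [RBRBB]  L=[-1, -3/4, -5/8]  R=[-1/2, 0]  gives -9/16
g_6 [RBRBBR]  L=[-1, -3/4, -5/8]  R=[-9/16, -1/2, 0]  gives -19/32
g_7 [RBRBBRB]  L=[-1, -3/4, -5/8, -19/32]  R=[-9/16, -1/2, 0]  gives -37/64
g_8 [RBRBBRBB]  L=[-1, -3/4, -5/8, -19/32, -37/64]  R=[-9/16, -1/2, 0]  gives -73/128
g_9 [RBRBBRBBB]  L=[-1, -3/4, -5/8, -19/32, -37/64, -73/128]  R=[-9/16, -1/2, 0]  gives -145/256
g_10 [RBRBBRBBBR]  L=[-1, -3/4, -5/8, -19/32, -37/64, -73/128]  R=[-145/256, -9/16, -1/2, 0]  gives -291/512
g_11 [RBRBBRBBBRR]  L=[-1, -3/4, -5/8, -19/32, -37/64, -73/128]  R=[-291/512, -145/256, -9/16, -1/2, 0]  gives -583/1024
g_12 [RBRBBRBBBRRB]  L=[-1, -3/4, -5/8, -19/32, -37/64, -73/128, -583/1024]  R=[-291/512, -145/256, -9/16, -1/2, 0]  gives -1165/2048
g_13 [RBRBBRBBBRRBB]  L=[-1, -3/4, -5/8, -19/32, -37/64, -73/128, -583/1024, -1165/2048]  R=[-291/512, -145/256, -9/16, -1/2, 0]  gives -2329/4096
g_14 [RBRBBRBBBRRBBR]  L=[-1, -3/4, -5/8, -19/32, -37/64, -73/128, -583/1024, -1165/2048]  R=[-2329/4096, -291/512, -145/256, -9/16, -1/2, 0]  gives -4659/8192
g_15 [RBRBBRBBBRRBBRB]  L=[-1, -3/4, -5/8, -19/32, -37/64, -73/128, -583/1024, -1165/2048, -4659/8192]  R=[-2329/4096, -291/512, -145/256, -9/16, -1/2, 0]  gives -9317/16384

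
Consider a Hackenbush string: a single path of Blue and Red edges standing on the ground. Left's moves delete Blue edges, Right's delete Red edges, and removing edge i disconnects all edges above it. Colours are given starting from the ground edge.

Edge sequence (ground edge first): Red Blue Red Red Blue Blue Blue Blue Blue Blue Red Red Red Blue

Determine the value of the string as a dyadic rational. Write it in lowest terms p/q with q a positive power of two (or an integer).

-6173/8192

edge 1 of 14 (Red): { none | 0 } so -1
edge 2 of 14 (Blue): { -1 | 0 } so -1/2
edge 3 of 14 (Red): { -1 | -1/2 0 } so -3/4
edge 4 of 14 (Red): { -1 | -3/4 -1/2 0 } so -7/8
edge 5 of 14 (Blue): { -1 -7/8 | -3/4 -1/2 0 } so -13/16
edge 6 of 14 (Blue): { -1 -7/8 -13/16 | -3/4 -1/2 0 } so -25/32
edge 7 of 14 (Blue): { -1 -7/8 -13/16 -25/32 | -3/4 -1/2 0 } so -49/64
edge 8 of 14 (Blue): { -1 -7/8 -13/16 -25/32 -49/64 | -3/4 -1/2 0 } so -97/128
edge 9 of 14 (Blue): { -1 -7/8 -13/16 -25/32 -49/64 -97/128 | -3/4 -1/2 0 } so -193/256
edge 10 of 14 (Blue): { -1 -7/8 -13/16 -25/32 -49/64 -97/128 -193/256 | -3/4 -1/2 0 } so -385/512
edge 11 of 14 (Red): { -1 -7/8 -13/16 -25/32 -49/64 -97/128 -193/256 | -385/512 -3/4 -1/2 0 } so -771/1024
edge 12 of 14 (Red): { -1 -7/8 -13/16 -25/32 -49/64 -97/128 -193/256 | -771/1024 -385/512 -3/4 -1/2 0 } so -1543/2048
edge 13 of 14 (Red): { -1 -7/8 -13/16 -25/32 -49/64 -97/128 -193/256 | -1543/2048 -771/1024 -385/512 -3/4 -1/2 0 } so -3087/4096
edge 14 of 14 (Blue): { -1 -7/8 -13/16 -25/32 -49/64 -97/128 -193/256 -3087/4096 | -1543/2048 -771/1024 -385/512 -3/4 -1/2 0 } so -6173/8192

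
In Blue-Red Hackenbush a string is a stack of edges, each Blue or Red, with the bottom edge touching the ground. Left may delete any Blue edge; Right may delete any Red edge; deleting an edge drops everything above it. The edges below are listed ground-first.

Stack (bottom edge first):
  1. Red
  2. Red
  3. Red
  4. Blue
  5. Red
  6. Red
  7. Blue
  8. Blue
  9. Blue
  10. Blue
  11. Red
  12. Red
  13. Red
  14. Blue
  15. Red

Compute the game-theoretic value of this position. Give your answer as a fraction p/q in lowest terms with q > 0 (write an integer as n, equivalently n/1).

-11323/4096

1 of 15 · R · max L −∞ · min R 0 = -1
2 of 15 · RR · max L −∞ · min R -1 = -2
3 of 15 · RRR · max L −∞ · min R -2 = -3
4 of 15 · RRRB · max L -3 · min R -2 = -5/2
5 of 15 · RRRBR · max L -3 · min R -5/2 = -11/4
6 of 15 · RRRBRR · max L -3 · min R -11/4 = -23/8
7 of 15 · RRRBRRB · max L -23/8 · min R -11/4 = -45/16
8 of 15 · RRRBRRBB · max L -45/16 · min R -11/4 = -89/32
9 of 15 · RRRBRRBBB · max L -89/32 · min R -11/4 = -177/64
10 of 15 · RRRBRRBBBB · max L -177/64 · min R -11/4 = -353/128
11 of 15 · RRRBRRBBBBR · max L -177/64 · min R -353/128 = -707/256
12 of 15 · RRRBRRBBBBRR · max L -177/64 · min R -707/256 = -1415/512
13 of 15 · RRRBRRBBBBRRR · max L -177/64 · min R -1415/512 = -2831/1024
14 of 15 · RRRBRRBBBBRRRB · max L -2831/1024 · min R -1415/512 = -5661/2048
15 of 15 · RRRBRRBBBBRRRBR · max L -2831/1024 · min R -5661/2048 = -11323/4096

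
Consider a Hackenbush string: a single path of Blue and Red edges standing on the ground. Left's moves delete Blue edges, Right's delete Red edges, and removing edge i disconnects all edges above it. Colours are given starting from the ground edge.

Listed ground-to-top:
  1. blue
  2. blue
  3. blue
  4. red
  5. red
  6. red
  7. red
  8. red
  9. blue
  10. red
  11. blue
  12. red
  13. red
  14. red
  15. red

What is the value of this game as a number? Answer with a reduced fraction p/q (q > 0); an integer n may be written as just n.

Build g(s[:k]) for k = 1..15, string s = blue blue blue red red red red red blue red blue red red red red.
1 of 15 · b · max L 0 · min R +∞ -> 1
2 of 15 · bb · max L 1 · min R +∞ -> 2
3 of 15 · bbb · max L 2 · min R +∞ -> 3
4 of 15 · bbbr · max L 2 · min R 3 -> 5/2
5 of 15 · bbbrr · max L 2 · min R 5/2 -> 9/4
6 of 15 · bbbrrr · max L 2 · min R 9/4 -> 17/8
7 of 15 · bbbrrrr · max L 2 · min R 17/8 -> 33/16
8 of 15 · bbbrrrrr · max L 2 · min R 33/16 -> 65/32
9 of 15 · bbbrrrrrb · max L 65/32 · min R 33/16 -> 131/64
10 of 15 · bbbrrrrrbr · max L 65/32 · min R 131/64 -> 261/128
11 of 15 · bbbrrrrrbrb · max L 261/128 · min R 131/64 -> 523/256
12 of 15 · bbbrrrrrbrbr · max L 261/128 · min R 523/256 -> 1045/512
13 of 15 · bbbrrrrrbrbrr · max L 261/128 · min R 1045/512 -> 2089/1024
14 of 15 · bbbrrrrrbrbrrr · max L 261/128 · min R 2089/1024 -> 4177/2048
15 of 15 · bbbrrrrrbrbrrrr · max L 261/128 · min R 4177/2048 -> 8353/4096

8353/4096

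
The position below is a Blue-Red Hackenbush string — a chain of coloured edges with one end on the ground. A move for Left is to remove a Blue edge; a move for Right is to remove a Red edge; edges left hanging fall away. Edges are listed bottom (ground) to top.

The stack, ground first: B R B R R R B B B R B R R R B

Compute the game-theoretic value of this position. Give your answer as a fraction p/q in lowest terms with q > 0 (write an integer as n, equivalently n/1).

9123/16384

Prefix values for B R B R R R B B B R B R R R B via {L|R} + simplicity:
1 of 15 · B · max L 0 · min R +∞ — 1
2 of 15 · BR · max L 0 · min R 1 — 1/2
3 of 15 · BRB · max L 1/2 · min R 1 — 3/4
4 of 15 · BRBR · max L 1/2 · min R 3/4 — 5/8
5 of 15 · BRBRR · max L 1/2 · min R 5/8 — 9/16
6 of 15 · BRBRRR · max L 1/2 · min R 9/16 — 17/32
7 of 15 · BRBRRRB · max L 17/32 · min R 9/16 — 35/64
8 of 15 · BRBRRRBB · max L 35/64 · min R 9/16 — 71/128
9 of 15 · BRBRRRBBB · max L 71/128 · min R 9/16 — 143/256
10 of 15 · BRBRRRBBBR · max L 71/128 · min R 143/256 — 285/512
11 of 15 · BRBRRRBBBRB · max L 285/512 · min R 143/256 — 571/1024
12 of 15 · BRBRRRBBBRBR · max L 285/512 · min R 571/1024 — 1141/2048
13 of 15 · BRBRRRBBBRBRR · max L 285/512 · min R 1141/2048 — 2281/4096
14 of 15 · BRBRRRBBBRBRRR · max L 285/512 · min R 2281/4096 — 4561/8192
15 of 15 · BRBRRRBBBRBRRRB · max L 4561/8192 · min R 2281/4096 — 9123/16384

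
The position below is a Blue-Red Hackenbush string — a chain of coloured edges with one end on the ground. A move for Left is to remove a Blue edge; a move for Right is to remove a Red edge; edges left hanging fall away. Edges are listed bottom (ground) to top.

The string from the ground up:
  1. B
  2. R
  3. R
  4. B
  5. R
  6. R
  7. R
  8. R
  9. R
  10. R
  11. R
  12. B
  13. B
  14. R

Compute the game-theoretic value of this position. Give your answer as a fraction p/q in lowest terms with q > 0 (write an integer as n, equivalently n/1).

2061/8192

Build G(s[:k]) for k = 1..14, string s = B R R B R R R R R R R B B R.
edge 1 of 14 (B): { 0 | — } = 1
edge 2 of 14 (R): { 0 | 1 } = 1/2
edge 3 of 14 (R): { 0 | 1/2; 1 } = 1/4
edge 4 of 14 (B): { 0; 1/4 | 1/2; 1 } = 3/8
edge 5 of 14 (R): { 0; 1/4 | 3/8; 1/2; 1 } = 5/16
edge 6 of 14 (R): { 0; 1/4 | 5/16; 3/8; 1/2; 1 } = 9/32
edge 7 of 14 (R): { 0; 1/4 | 9/32; 5/16; 3/8; 1/2; 1 } = 17/64
edge 8 of 14 (R): { 0; 1/4 | 17/64; 9/32; 5/16; 3/8; 1/2; 1 } = 33/128
edge 9 of 14 (R): { 0; 1/4 | 33/128; 17/64; 9/32; 5/16; 3/8; 1/2; 1 } = 65/256
edge 10 of 14 (R): { 0; 1/4 | 65/256; 33/128; 17/64; 9/32; 5/16; 3/8; 1/2; 1 } = 129/512
edge 11 of 14 (R): { 0; 1/4 | 129/512; 65/256; 33/128; 17/64; 9/32; 5/16; 3/8; 1/2; 1 } = 257/1024
edge 12 of 14 (B): { 0; 1/4; 257/1024 | 129/512; 65/256; 33/128; 17/64; 9/32; 5/16; 3/8; 1/2; 1 } = 515/2048
edge 13 of 14 (B): { 0; 1/4; 257/1024; 515/2048 | 129/512; 65/256; 33/128; 17/64; 9/32; 5/16; 3/8; 1/2; 1 } = 1031/4096
edge 14 of 14 (R): { 0; 1/4; 257/1024; 515/2048 | 1031/4096; 129/512; 65/256; 33/128; 17/64; 9/32; 5/16; 3/8; 1/2; 1 } = 2061/8192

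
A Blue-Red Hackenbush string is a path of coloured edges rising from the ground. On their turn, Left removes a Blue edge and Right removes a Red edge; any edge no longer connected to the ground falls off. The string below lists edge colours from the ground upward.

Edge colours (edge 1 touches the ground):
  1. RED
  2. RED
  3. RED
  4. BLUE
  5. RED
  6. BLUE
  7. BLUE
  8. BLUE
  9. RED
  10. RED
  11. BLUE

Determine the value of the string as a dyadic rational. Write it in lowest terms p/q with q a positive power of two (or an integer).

-653/256

Prefix values for RED RED RED BLUE RED BLUE BLUE BLUE RED RED BLUE via {L|R} + simplicity:
R: Left { none }, Right { 0 } => simplest -1
RR: Left { none }, Right { -1, 0 } => simplest -2
RRR: Left { none }, Right { -2, -1, 0 } => simplest -3
RRRB: Left { -3 }, Right { -2, -1, 0 } => simplest -5/2
RRRBR: Left { -3 }, Right { -5/2, -2, -1, 0 } => simplest -11/4
RRRBRB: Left { -3, -11/4 }, Right { -5/2, -2, -1, 0 } => simplest -21/8
RRRBRBB: Left { -3, -11/4, -21/8 }, Right { -5/2, -2, -1, 0 } => simplest -41/16
RRRBRBBB: Left { -3, -11/4, -21/8, -41/16 }, Right { -5/2, -2, -1, 0 } => simplest -81/32
RRRBRBBBR: Left { -3, -11/4, -21/8, -41/16 }, Right { -81/32, -5/2, -2, -1, 0 } => simplest -163/64
RRRBRBBBRR: Left { -3, -11/4, -21/8, -41/16 }, Right { -163/64, -81/32, -5/2, -2, -1, 0 } => simplest -327/128
RRRBRBBBRRB: Left { -3, -11/4, -21/8, -41/16, -327/128 }, Right { -163/64, -81/32, -5/2, -2, -1, 0 } => simplest -653/256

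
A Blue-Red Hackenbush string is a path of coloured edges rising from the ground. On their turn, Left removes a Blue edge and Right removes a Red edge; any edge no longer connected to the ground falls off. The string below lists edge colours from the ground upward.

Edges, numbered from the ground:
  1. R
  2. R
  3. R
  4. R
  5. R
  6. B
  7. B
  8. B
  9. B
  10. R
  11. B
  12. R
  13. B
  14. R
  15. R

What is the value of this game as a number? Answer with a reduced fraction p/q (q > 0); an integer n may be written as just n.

-4183/1024

Prefix values for R R R R R B B B B R B R B R R via {L|R} + simplicity:
edge 1 of 15 (R): { · | 0 } ⇒ -1
edge 2 of 15 (R): { · | -1 0 } ⇒ -2
edge 3 of 15 (R): { · | -2 -1 0 } ⇒ -3
edge 4 of 15 (R): { · | -3 -2 -1 0 } ⇒ -4
edge 5 of 15 (R): { · | -4 -3 -2 -1 0 } ⇒ -5
edge 6 of 15 (B): { -5 | -4 -3 -2 -1 0 } ⇒ -9/2
edge 7 of 15 (B): { -5 -9/2 | -4 -3 -2 -1 0 } ⇒ -17/4
edge 8 of 15 (B): { -5 -9/2 -17/4 | -4 -3 -2 -1 0 } ⇒ -33/8
edge 9 of 15 (B): { -5 -9/2 -17/4 -33/8 | -4 -3 -2 -1 0 } ⇒ -65/16
edge 10 of 15 (R): { -5 -9/2 -17/4 -33/8 | -65/16 -4 -3 -2 -1 0 } ⇒ -131/32
edge 11 of 15 (B): { -5 -9/2 -17/4 -33/8 -131/32 | -65/16 -4 -3 -2 -1 0 } ⇒ -261/64
edge 12 of 15 (R): { -5 -9/2 -17/4 -33/8 -131/32 | -261/64 -65/16 -4 -3 -2 -1 0 } ⇒ -523/128
edge 13 of 15 (B): { -5 -9/2 -17/4 -33/8 -131/32 -523/128 | -261/64 -65/16 -4 -3 -2 -1 0 } ⇒ -1045/256
edge 14 of 15 (R): { -5 -9/2 -17/4 -33/8 -131/32 -523/128 | -1045/256 -261/64 -65/16 -4 -3 -2 -1 0 } ⇒ -2091/512
edge 15 of 15 (R): { -5 -9/2 -17/4 -33/8 -131/32 -523/128 | -2091/512 -1045/256 -261/64 -65/16 -4 -3 -2 -1 0 } ⇒ -4183/1024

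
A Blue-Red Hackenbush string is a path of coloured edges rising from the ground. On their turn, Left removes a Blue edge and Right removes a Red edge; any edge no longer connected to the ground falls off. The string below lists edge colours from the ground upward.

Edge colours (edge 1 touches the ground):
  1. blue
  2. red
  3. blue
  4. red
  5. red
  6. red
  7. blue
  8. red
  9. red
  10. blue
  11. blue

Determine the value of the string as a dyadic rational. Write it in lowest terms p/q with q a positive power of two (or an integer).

1 of 11 · b · max L 0 · min R +∞ → 1
2 of 11 · br · max L 0 · min R 1 → 1/2
3 of 11 · brb · max L 1/2 · min R 1 → 3/4
4 of 11 · brbr · max L 1/2 · min R 3/4 → 5/8
5 of 11 · brbrr · max L 1/2 · min R 5/8 → 9/16
6 of 11 · brbrrr · max L 1/2 · min R 9/16 → 17/32
7 of 11 · brbrrrb · max L 17/32 · min R 9/16 → 35/64
8 of 11 · brbrrrbr · max L 17/32 · min R 35/64 → 69/128
9 of 11 · brbrrrbrr · max L 17/32 · min R 69/128 → 137/256
10 of 11 · brbrrrbrrb · max L 137/256 · min R 69/128 → 275/512
11 of 11 · brbrrrbrrbb · max L 275/512 · min R 69/128 → 551/1024

551/1024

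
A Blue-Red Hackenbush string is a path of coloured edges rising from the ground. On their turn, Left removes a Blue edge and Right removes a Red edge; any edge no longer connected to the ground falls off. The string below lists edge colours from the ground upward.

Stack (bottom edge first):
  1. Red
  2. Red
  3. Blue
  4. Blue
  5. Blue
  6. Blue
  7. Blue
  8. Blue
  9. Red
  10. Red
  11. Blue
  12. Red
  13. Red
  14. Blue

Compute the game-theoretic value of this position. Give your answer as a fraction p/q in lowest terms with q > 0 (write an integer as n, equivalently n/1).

-4205/4096

R: Left { none }, Right { 0 } gives simplest -1
RR: Left { none }, Right { -1, 0 } gives simplest -2
RRB: Left { -2 }, Right { -1, 0 } gives simplest -3/2
RRBB: Left { -2, -3/2 }, Right { -1, 0 } gives simplest -5/4
RRBBB: Left { -2, -3/2, -5/4 }, Right { -1, 0 } gives simplest -9/8
RRBBBB: Left { -2, -3/2, -5/4, -9/8 }, Right { -1, 0 } gives simplest -17/16
RRBBBBB: Left { -2, -3/2, -5/4, -9/8, -17/16 }, Right { -1, 0 } gives simplest -33/32
RRBBBBBB: Left { -2, -3/2, -5/4, -9/8, -17/16, -33/32 }, Right { -1, 0 } gives simplest -65/64
RRBBBBBBR: Left { -2, -3/2, -5/4, -9/8, -17/16, -33/32 }, Right { -65/64, -1, 0 } gives simplest -131/128
RRBBBBBBRR: Left { -2, -3/2, -5/4, -9/8, -17/16, -33/32 }, Right { -131/128, -65/64, -1, 0 } gives simplest -263/256
RRBBBBBBRRB: Left { -2, -3/2, -5/4, -9/8, -17/16, -33/32, -263/256 }, Right { -131/128, -65/64, -1, 0 } gives simplest -525/512
RRBBBBBBRRBR: Left { -2, -3/2, -5/4, -9/8, -17/16, -33/32, -263/256 }, Right { -525/512, -131/128, -65/64, -1, 0 } gives simplest -1051/1024
RRBBBBBBRRBRR: Left { -2, -3/2, -5/4, -9/8, -17/16, -33/32, -263/256 }, Right { -1051/1024, -525/512, -131/128, -65/64, -1, 0 } gives simplest -2103/2048
RRBBBBBBRRBRRB: Left { -2, -3/2, -5/4, -9/8, -17/16, -33/32, -263/256, -2103/2048 }, Right { -1051/1024, -525/512, -131/128, -65/64, -1, 0 } gives simplest -4205/4096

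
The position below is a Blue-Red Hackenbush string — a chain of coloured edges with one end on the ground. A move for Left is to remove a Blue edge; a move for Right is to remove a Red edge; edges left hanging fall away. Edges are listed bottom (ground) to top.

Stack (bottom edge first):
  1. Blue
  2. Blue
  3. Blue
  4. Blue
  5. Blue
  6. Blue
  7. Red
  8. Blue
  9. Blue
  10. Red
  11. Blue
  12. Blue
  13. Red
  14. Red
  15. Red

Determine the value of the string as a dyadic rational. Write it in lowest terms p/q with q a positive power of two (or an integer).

step 1: add Blue to get B; options L={ 0 } R={ ∅ } so 1
step 2: add Blue to get BB; options L={ 0 1 } R={ ∅ } so 2
step 3: add Blue to get BBB; options L={ 0 1 2 } R={ ∅ } so 3
step 4: add Blue to get BBBB; options L={ 0 1 2 3 } R={ ∅ } so 4
step 5: add Blue to get BBBBB; options L={ 0 1 2 3 4 } R={ ∅ } so 5
step 6: add Blue to get BBBBBB; options L={ 0 1 2 3 4 5 } R={ ∅ } so 6
step 7: add Red to get BBBBBBR; options L={ 0 1 2 3 4 5 } R={ 6 } so 11/2
step 8: add Blue to get BBBBBBRB; options L={ 0 1 2 3 4 5 11/2 } R={ 6 } so 23/4
step 9: add Blue to get BBBBBBRBB; options L={ 0 1 2 3 4 5 11/2 23/4 } R={ 6 } so 47/8
step 10: add Red to get BBBBBBRBBR; options L={ 0 1 2 3 4 5 11/2 23/4 } R={ 47/8 6 } so 93/16
step 11: add Blue to get BBBBBBRBBRB; options L={ 0 1 2 3 4 5 11/2 23/4 93/16 } R={ 47/8 6 } so 187/32
step 12: add Blue to get BBBBBBRBBRBB; options L={ 0 1 2 3 4 5 11/2 23/4 93/16 187/32 } R={ 47/8 6 } so 375/64
step 13: add Red to get BBBBBBRBBRBBR; options L={ 0 1 2 3 4 5 11/2 23/4 93/16 187/32 } R={ 375/64 47/8 6 } so 749/128
step 14: add Red to get BBBBBBRBBRBBRR; options L={ 0 1 2 3 4 5 11/2 23/4 93/16 187/32 } R={ 749/128 375/64 47/8 6 } so 1497/256
step 15: add Red to get BBBBBBRBBRBBRRR; options L={ 0 1 2 3 4 5 11/2 23/4 93/16 187/32 } R={ 1497/256 749/128 375/64 47/8 6 } so 2993/512

2993/512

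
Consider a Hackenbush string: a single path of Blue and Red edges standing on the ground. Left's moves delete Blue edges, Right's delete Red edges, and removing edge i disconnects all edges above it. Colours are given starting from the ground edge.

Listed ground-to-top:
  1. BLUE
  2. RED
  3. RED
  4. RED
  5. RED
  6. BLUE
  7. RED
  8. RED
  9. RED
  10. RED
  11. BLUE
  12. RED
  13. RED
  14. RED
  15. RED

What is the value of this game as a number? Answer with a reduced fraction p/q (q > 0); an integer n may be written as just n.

Prefix values for BLUE RED RED RED RED BLUE RED RED RED RED BLUE RED RED RED RED via {L|R} + simplicity:
value_1 [B]  L=[0]  R=[—]  => 1
value_2 [BR]  L=[0]  R=[1]  => 1/2
value_3 [BRR]  L=[0]  R=[1/2, 1]  => 1/4
value_4 [BRRR]  L=[0]  R=[1/4, 1/2, 1]  => 1/8
value_5 [BRRRR]  L=[0]  R=[1/8, 1/4, 1/2, 1]  => 1/16
value_6 [BRRRRB]  L=[0, 1/16]  R=[1/8, 1/4, 1/2, 1]  => 3/32
value_7 [BRRRRBR]  L=[0, 1/16]  R=[3/32, 1/8, 1/4, 1/2, 1]  => 5/64
value_8 [BRRRRBRR]  L=[0, 1/16]  R=[5/64, 3/32, 1/8, 1/4, 1/2, 1]  => 9/128
value_9 [BRRRRBRRR]  L=[0, 1/16]  R=[9/128, 5/64, 3/32, 1/8, 1/4, 1/2, 1]  => 17/256
value_10 [BRRRRBRRRR]  L=[0, 1/16]  R=[17/256, 9/128, 5/64, 3/32, 1/8, 1/4, 1/2, 1]  => 33/512
value_11 [BRRRRBRRRRB]  L=[0, 1/16, 33/512]  R=[17/256, 9/128, 5/64, 3/32, 1/8, 1/4, 1/2, 1]  => 67/1024
value_12 [BRRRRBRRRRBR]  L=[0, 1/16, 33/512]  R=[67/1024, 17/256, 9/128, 5/64, 3/32, 1/8, 1/4, 1/2, 1]  => 133/2048
value_13 [BRRRRBRRRRBRR]  L=[0, 1/16, 33/512]  R=[133/2048, 67/1024, 17/256, 9/128, 5/64, 3/32, 1/8, 1/4, 1/2, 1]  => 265/4096
value_14 [BRRRRBRRRRBRRR]  L=[0, 1/16, 33/512]  R=[265/4096, 133/2048, 67/1024, 17/256, 9/128, 5/64, 3/32, 1/8, 1/4, 1/2, 1]  => 529/8192
value_15 [BRRRRBRRRRBRRRR]  L=[0, 1/16, 33/512]  R=[529/8192, 265/4096, 133/2048, 67/1024, 17/256, 9/128, 5/64, 3/32, 1/8, 1/4, 1/2, 1]  => 1057/16384

1057/16384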